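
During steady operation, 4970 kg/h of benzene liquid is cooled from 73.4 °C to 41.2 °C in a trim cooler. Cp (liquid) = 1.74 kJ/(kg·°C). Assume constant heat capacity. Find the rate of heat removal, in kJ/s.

Q = ṁ·Cp·ΔT = 4970 × 1.74 × (41.2 − 73.4) = -278460 kJ/h
Converting: 278460 / 3600 s = 77.35 kW

Q_c = 77.3 kJ/s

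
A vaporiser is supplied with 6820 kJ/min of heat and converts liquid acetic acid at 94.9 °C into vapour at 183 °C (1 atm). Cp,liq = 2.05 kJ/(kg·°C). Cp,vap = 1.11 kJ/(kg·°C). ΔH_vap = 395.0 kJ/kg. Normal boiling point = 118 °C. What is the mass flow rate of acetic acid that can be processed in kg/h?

Δh = 2.05×(118−94.9) + 395.0 + 1.11×(183−118) = 514.5 kJ/kg
Q = 6820 kJ/min = 113.67 kJ/s = 409200 kJ/h
ṁ = Q/Δh = 409200 / 514.5 = 795.33 kg/h

ṁ = 795 kg/h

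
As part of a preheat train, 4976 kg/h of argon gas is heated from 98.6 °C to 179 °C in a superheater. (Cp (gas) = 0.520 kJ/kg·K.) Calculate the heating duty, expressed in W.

Q = 57800 W

Q = ṁ·Cp·ΔT = 4976 × 0.520 × (179 − 98.6) = 208040 kJ/h
Converting: 208040 / 3600 s = 57.788 kW
Heating duty = 57788 W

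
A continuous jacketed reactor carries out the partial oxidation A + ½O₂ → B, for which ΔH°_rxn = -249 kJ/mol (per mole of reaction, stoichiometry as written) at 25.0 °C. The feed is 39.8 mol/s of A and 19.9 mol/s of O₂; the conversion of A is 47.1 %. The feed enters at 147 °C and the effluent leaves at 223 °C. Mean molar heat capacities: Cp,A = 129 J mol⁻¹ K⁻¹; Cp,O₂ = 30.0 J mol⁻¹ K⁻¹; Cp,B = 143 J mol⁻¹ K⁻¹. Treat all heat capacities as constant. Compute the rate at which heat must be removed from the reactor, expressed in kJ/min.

Q_out = 254000 kJ/min

Extent of reaction ξ = 0.471 × 39.8 = 18.746 mol/s
Reaction term: ξ·ΔH°_rxn = 18.746 × -249 = -4667.7 kJ/s
Sensible, feed 147→25 °C: -699.21 kJ/s
Outlet flows (mol/s): A 21.054, O₂ 10.527, B 18.746
Sensible, products 25→223 °C: 1131.1 kJ/s
Q = ΔH = -4235.8 kJ/s = -4235.8 kW
Heat removed = 254150 kJ/min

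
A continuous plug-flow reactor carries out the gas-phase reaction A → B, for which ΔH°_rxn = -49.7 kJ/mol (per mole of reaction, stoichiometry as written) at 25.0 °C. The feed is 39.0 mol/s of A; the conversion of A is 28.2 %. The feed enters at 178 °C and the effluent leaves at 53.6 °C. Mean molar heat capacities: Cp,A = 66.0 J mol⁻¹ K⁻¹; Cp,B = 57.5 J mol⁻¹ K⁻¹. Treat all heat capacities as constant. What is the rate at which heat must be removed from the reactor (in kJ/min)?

Extent of reaction ξ = 0.282 × 39.0 = 10.998 mol/s
Reaction term: ξ·ΔH°_rxn = 10.998 × -49.7 = -546.6 kJ/s
Sensible, feed 178→25 °C: -393.82 kJ/s
Outlet flows (mol/s): A 28.002, B 10.998
Sensible, products 25→53.6 °C: 70.943 kJ/s
Q = ΔH = -869.48 kJ/s = -869.48 kW
Heat removed = 52169 kJ/min

Q_out = 52200 kJ/min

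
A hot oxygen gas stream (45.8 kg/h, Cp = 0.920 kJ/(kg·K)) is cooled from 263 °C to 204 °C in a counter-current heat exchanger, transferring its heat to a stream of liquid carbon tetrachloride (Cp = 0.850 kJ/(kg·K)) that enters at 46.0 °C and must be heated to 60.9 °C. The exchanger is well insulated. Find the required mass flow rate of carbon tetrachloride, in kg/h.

ṁ_c = 196 kg/h

Heat released by hot stream: Q = 45.8 × 0.920 × (263 − 204) = 2486 kJ/h
Energy balance on cold side (adiabatic exchanger): Q = ṁ_c·Cp_c·(T_c,out − T_c,in)
ṁ_c = 2486 / [0.850 × (60.9 − 46.0)] = 196.29 kg/h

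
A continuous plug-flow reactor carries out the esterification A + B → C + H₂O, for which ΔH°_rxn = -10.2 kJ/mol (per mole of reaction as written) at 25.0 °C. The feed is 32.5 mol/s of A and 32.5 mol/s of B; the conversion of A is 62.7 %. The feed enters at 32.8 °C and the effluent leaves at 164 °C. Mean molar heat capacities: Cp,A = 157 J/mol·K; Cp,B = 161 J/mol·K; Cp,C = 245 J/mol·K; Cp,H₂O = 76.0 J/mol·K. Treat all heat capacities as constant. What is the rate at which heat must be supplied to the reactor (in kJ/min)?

Extent of reaction ξ = 0.627 × 32.5 = 20.378 mol/s
Reaction term: ξ·ΔH°_rxn = 20.378 × -10.2 = -207.85 kJ/s
Sensible, feed 32.8→25 °C: -80.613 kJ/s
Outlet flows (mol/s): A 12.122, B 12.122, C 20.378, H₂O 20.378
Sensible, products 25→164 °C: 1445.1 kJ/s
Q = ΔH = 1156.6 kJ/s = 1156.6 kW
Heat supplied = 69396 kJ/min

Q_in = 69400 kJ/min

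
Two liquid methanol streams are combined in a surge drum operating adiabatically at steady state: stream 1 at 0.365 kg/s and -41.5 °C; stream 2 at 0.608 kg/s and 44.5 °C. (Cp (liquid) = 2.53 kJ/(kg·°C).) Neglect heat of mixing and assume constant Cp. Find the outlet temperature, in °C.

T_out = 12.2 °C

Energy balance with Q = 0: Σ ṁᵢCp,ᵢ(T_out − Tᵢ) = 0
T_out = Σ ṁᵢCp,ᵢTᵢ / Σ ṁᵢCp,ᵢ
      = 30.129 / 2.4617 = 12.239 °C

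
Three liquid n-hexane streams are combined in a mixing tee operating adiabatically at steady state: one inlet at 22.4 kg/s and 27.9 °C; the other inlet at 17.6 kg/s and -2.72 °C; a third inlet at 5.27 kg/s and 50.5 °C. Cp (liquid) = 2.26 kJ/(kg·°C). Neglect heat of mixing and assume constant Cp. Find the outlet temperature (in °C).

Energy balance with Q = 0: Σ ṁᵢCp,ᵢ(T_out − Tᵢ) = 0
T_out = Σ ṁᵢCp,ᵢTᵢ / Σ ṁᵢCp,ᵢ
      = 1905.7 / 102.31 = 18.627 °C

T_out = 18.6 °C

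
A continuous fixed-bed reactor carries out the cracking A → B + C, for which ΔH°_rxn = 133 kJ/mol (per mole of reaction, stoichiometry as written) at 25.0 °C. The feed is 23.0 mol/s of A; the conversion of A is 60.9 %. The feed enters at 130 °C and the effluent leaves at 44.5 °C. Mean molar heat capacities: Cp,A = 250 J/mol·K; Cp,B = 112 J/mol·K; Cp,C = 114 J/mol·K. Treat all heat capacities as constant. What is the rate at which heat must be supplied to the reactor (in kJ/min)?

Extent of reaction ξ = 0.609 × 23.0 = 14.007 mol/s
Reaction term: ξ·ΔH°_rxn = 14.007 × 133 = 1862.9 kJ/s
Sensible, feed 130→25 °C: -603.75 kJ/s
Outlet flows (mol/s): A 8.993, B 14.007, C 14.007
Sensible, products 25→44.5 °C: 105.57 kJ/s
Q = ΔH = 1364.8 kJ/s = 1364.8 kW
Heat supplied = 81885 kJ/min

Q_in = 81900 kJ/min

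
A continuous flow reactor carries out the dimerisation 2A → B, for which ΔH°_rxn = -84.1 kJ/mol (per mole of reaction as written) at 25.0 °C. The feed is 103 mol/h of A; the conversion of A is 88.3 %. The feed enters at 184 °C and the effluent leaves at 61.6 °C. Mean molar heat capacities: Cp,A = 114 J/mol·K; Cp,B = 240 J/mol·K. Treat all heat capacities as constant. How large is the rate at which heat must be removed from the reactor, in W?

Q_out = 1460 W

Extent of reaction ξ = 0.883 × 103 / 2 = 45.474 mol/h
Reaction term: ξ·ΔH°_rxn = 45.474 × -84.1 = -3824.4 kJ/h
Sensible, feed 184→25 °C: -1867 kJ/h
Outlet flows (mol/h): A 12.051, B 45.474
Sensible, products 25→61.6 °C: 449.73 kJ/h
Q = ΔH = -5241.7 kJ/h = -1.456 kW
Heat removed = 1456 W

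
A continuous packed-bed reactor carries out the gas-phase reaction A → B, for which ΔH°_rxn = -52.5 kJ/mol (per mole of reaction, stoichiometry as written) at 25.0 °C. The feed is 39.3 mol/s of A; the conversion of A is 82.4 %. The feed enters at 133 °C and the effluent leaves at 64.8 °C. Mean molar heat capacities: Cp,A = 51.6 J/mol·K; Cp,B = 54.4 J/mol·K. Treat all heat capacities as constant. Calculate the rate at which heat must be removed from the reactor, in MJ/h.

Extent of reaction ξ = 0.824 × 39.3 = 32.383 mol/s
Reaction term: ξ·ΔH°_rxn = 32.383 × -52.5 = -1700.1 kJ/s
Sensible, feed 133→25 °C: -219.01 kJ/s
Outlet flows (mol/s): A 6.9168, B 32.383
Sensible, products 25→64.8 °C: 84.318 kJ/s
Q = ΔH = -1834.8 kJ/s = -1834.8 kW
Heat removed = 6605.3 MJ/h

Q_out = 6610 MJ/h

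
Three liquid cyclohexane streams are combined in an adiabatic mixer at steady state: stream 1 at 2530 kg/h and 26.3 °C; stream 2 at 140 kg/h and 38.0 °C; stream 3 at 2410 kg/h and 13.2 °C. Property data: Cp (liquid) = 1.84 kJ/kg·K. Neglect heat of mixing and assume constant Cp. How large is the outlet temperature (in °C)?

Energy balance with Q = 0: Σ ṁᵢCp,ᵢ(T_out − Tᵢ) = 0
Σ ṁᵢCp,ᵢTᵢ = 2530×1.84×26.3 + 140×1.84×38.0 + 2410×1.84×13.2 = 190750
Σ ṁᵢCp,ᵢ = 2530×1.84 + 140×1.84 + 2410×1.84 = 9347.2
T_out = 190750 / 9347.2 = 20.408 °C

T_out = 20.4 °C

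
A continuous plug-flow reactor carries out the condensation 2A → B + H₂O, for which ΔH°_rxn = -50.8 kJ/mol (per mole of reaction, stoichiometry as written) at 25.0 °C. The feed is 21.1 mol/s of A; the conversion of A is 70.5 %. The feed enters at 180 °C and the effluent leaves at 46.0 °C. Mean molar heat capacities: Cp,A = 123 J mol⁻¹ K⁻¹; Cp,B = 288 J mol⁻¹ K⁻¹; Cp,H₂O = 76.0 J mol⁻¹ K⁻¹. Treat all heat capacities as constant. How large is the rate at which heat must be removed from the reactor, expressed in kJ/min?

Extent of reaction ξ = 0.705 × 21.1 / 2 = 7.4378 mol/s
Reaction term: ξ·ΔH°_rxn = 7.4378 × -50.8 = -377.84 kJ/s
Sensible, feed 180→25 °C: -402.27 kJ/s
Outlet flows (mol/s): A 6.2245, B 7.4378, H₂O 7.4378
Sensible, products 25→46.0 °C: 72.932 kJ/s
Q = ΔH = -707.18 kJ/s = -707.18 kW
Heat removed = 42431 kJ/min

Q_out = 42400 kJ/min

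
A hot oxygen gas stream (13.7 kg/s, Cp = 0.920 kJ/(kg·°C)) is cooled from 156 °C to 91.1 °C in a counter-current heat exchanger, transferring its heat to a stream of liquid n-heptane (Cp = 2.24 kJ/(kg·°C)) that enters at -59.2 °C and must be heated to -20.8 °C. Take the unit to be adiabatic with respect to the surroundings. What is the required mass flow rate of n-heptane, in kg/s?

ṁ_c = 9.51 kg/s

Heat released by hot stream: Q = 13.7 × 0.920 × (156 − 91.1) = 818 kJ/s
Energy balance on cold side (adiabatic exchanger): Q = ṁ_c·Cp_c·(T_c,out − T_c,in)
ṁ_c = 818 / [2.24 × (-20.8 − -59.2)] = 9.5099 kg/s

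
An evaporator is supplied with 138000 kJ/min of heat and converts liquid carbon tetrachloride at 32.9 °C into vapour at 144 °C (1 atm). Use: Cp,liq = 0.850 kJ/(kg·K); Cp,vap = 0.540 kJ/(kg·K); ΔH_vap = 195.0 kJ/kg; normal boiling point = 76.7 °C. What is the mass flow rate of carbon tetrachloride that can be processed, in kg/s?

ṁ = 8.56 kg/s

Δh = 0.850×(76.7−32.9) + 195.0 + 0.540×(144−76.7) = 268.57 kJ/kg
Q = 138000 kJ/min = 2300 kJ/s = 2300 kJ/s
ṁ = Q/Δh = 2300 / 268.57 = 8.5638 kg/s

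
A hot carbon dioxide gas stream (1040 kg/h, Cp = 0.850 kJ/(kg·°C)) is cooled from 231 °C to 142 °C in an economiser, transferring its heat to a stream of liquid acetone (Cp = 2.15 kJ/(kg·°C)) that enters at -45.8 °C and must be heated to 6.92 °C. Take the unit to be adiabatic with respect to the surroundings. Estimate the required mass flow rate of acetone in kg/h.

ṁ_c = 694 kg/h

Heat released by hot stream: Q = 1040 × 0.850 × (231 − 142) = 78676 kJ/h
Energy balance on cold side (adiabatic exchanger): Q = ṁ_c·Cp_c·(T_c,out − T_c,in)
ṁ_c = 78676 / [2.15 × (6.92 − -45.8)] = 694.11 kg/h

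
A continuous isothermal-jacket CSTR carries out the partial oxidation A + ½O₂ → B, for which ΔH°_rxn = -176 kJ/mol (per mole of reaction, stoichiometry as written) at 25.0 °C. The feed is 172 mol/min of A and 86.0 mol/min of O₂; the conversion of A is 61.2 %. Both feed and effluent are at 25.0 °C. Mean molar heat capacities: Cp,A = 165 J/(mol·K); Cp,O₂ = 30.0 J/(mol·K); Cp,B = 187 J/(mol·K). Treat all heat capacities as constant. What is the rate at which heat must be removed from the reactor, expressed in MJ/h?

Extent of reaction ξ = 0.612 × 172 = 105.26 mol/min
Reaction term: ξ·ΔH°_rxn = 105.26 × -176 = -18526 kJ/min
Q = ΔH = -18526 kJ/min = -308.77 kW
Heat removed = 1111.6 MJ/h

Q_out = 1110 MJ/h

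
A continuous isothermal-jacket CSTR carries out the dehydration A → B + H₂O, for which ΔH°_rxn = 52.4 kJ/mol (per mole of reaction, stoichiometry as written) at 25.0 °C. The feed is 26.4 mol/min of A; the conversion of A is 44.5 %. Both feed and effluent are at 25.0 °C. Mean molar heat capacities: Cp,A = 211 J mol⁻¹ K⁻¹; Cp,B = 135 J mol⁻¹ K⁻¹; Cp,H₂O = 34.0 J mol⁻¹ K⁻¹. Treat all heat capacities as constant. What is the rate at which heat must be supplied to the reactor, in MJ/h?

Q_in = 36.9 MJ/h

Extent of reaction ξ = 0.445 × 26.4 = 11.748 mol/min
Reaction term: ξ·ΔH°_rxn = 11.748 × 52.4 = 615.6 kJ/min
Q = ΔH = 615.6 kJ/min = 10.26 kW
Heat supplied = 36.936 MJ/h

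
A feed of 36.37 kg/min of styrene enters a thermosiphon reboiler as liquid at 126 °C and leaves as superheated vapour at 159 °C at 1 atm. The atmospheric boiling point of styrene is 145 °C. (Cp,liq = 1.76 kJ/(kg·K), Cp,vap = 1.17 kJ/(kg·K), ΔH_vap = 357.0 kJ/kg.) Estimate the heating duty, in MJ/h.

Q = 888 MJ/h

liquid 126→145 °C: 33.44 kJ/kg
vaporisation at 145 °C: 357 kJ/kg
vapour 145→159 °C: 16.38 kJ/kg
Δh = 33.44 + 357 + 16.38 = 406.82 kJ/kg
Q = ṁ·Δh = 36.37 kg/min × 406.82 kJ/kg = 14796 kJ/min
|Q| = 246.6 kW = 887.76 MJ/h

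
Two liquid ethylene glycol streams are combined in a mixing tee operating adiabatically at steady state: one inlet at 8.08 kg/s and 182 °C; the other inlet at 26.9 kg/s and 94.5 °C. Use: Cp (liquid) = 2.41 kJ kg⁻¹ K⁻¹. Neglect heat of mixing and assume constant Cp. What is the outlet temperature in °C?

No heat crosses the boundary, so H_out = H_in.
T_out = Σ ṁᵢCp,ᵢTᵢ / Σ ṁᵢCp,ᵢ
      = 9670.4 / 84.302 = 114.71 °C

T_out = 115 °C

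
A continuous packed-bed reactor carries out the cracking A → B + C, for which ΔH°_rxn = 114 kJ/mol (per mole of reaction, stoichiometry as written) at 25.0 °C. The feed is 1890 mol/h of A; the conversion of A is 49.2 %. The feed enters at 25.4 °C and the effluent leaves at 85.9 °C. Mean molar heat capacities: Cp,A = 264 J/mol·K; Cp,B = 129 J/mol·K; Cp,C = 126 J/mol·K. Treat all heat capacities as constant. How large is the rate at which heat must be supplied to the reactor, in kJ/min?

Extent of reaction ξ = 0.492 × 1890 = 929.88 mol/h
Reaction term: ξ·ΔH°_rxn = 929.88 × 114 = 106010 kJ/h
Sensible, feed 25.4→25 °C: -199.58 kJ/h
Outlet flows (mol/h): A 960.12, B 929.88, C 929.88
Sensible, products 25→85.9 °C: 29877 kJ/h
Q = ΔH = 135680 kJ/h = 37.69 kW
Heat supplied = 2261.4 kJ/min

Q_in = 2260 kJ/min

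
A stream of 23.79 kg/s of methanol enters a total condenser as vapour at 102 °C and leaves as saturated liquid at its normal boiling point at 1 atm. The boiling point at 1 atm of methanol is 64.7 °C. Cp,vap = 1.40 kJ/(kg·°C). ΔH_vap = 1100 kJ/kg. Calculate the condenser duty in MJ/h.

Q_c = 98700 MJ/h

vapour 102→64.7 °C: -52.22 kJ/kg
condensation at 64.7 °C: -1100 kJ/kg
Δh = -52.22 + -1100 = -1152.2 kJ/kg
Q = ṁ·Δh = 23.79 kg/s × -1152.2 kJ/kg = -27411 kJ/s
|Q| = 27411 kW = 98681 MJ/h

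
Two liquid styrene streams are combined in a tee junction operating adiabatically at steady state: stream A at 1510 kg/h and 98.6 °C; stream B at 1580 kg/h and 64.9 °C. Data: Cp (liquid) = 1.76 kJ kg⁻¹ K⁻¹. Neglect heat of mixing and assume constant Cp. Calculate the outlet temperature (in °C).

T_out = 81.4 °C

No heat crosses the boundary, so H_out = H_in.
Σ ṁᵢCp,ᵢTᵢ = 1510×1.76×98.6 + 1580×1.76×64.9 = 442510
Σ ṁᵢCp,ᵢ = 1510×1.76 + 1580×1.76 = 5438.4
T_out = 442510 / 5438.4 = 81.368 °C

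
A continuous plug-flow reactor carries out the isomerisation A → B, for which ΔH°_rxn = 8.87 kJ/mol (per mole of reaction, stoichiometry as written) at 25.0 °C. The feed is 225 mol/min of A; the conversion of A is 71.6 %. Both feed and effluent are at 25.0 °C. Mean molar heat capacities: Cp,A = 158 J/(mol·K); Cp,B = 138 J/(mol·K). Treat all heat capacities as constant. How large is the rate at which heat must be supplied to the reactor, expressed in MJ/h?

Extent of reaction ξ = 0.716 × 225 = 161.1 mol/min
Reaction term: ξ·ΔH°_rxn = 161.1 × 8.87 = 1429 kJ/min
Q = ΔH = 1429 kJ/min = 23.816 kW
Heat supplied = 85.737 MJ/h

Q_in = 85.7 MJ/h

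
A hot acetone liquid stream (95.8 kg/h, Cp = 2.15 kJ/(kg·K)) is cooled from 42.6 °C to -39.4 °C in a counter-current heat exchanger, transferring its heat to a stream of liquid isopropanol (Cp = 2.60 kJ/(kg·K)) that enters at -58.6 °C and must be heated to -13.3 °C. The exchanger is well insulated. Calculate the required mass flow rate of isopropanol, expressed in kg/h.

Heat released by hot stream: Q = 95.8 × 2.15 × (42.6 − -39.4) = 16890 kJ/h
Energy balance on cold side (adiabatic exchanger): Q = ṁ_c·Cp_c·(T_c,out − T_c,in)
ṁ_c = 16890 / [2.60 × (-13.3 − -58.6)] = 143.4 kg/h

ṁ_c = 143 kg/h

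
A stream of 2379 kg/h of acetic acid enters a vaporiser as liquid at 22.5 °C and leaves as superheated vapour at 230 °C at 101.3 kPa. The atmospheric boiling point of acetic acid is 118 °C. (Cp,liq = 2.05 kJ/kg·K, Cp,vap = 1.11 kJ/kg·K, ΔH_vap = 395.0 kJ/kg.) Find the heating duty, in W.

Q = 473000 W

liquid 22.5→118 °C: 195.77 kJ/kg
vaporisation at 118 °C: 395 kJ/kg
vapour 118→230 °C: 124.32 kJ/kg
Δh = 195.77 + 395 + 124.32 = 715.1 kJ/kg
Q = ṁ·Δh = 2379 kg/h × 715.1 kJ/kg = 1.7012e+06 kJ/h
|Q| = 472.56 kW = 472560 W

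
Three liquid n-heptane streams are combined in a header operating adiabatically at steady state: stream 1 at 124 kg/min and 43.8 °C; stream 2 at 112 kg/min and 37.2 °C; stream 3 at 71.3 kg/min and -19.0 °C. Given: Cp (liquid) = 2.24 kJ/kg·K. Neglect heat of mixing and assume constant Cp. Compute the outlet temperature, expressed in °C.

T_out = 26.8 °C

Adiabatic, steady state ⇒ Σ ṁᵢCp,ᵢ(T_out − Tᵢ) = 0
T_out = Σ ṁᵢCp,ᵢTᵢ / Σ ṁᵢCp,ᵢ
      = 18464 / 688.35 = 26.824 °C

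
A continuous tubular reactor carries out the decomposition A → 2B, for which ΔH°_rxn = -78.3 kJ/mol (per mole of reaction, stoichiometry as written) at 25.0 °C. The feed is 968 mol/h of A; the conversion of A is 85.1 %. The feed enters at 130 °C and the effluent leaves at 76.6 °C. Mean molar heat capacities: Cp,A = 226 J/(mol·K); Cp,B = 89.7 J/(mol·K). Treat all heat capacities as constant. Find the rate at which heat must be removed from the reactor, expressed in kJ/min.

Q_out = 1300 kJ/min

Extent of reaction ξ = 0.851 × 968 = 823.77 mol/h
Reaction term: ξ·ΔH°_rxn = 823.77 × -78.3 = -64501 kJ/h
Sensible, feed 130→25 °C: -22971 kJ/h
Outlet flows (mol/h): A 144.23, B 1647.5
Sensible, products 25→76.6 °C: 9307.6 kJ/h
Q = ΔH = -78164 kJ/h = -21.712 kW
Heat removed = 1302.7 kJ/min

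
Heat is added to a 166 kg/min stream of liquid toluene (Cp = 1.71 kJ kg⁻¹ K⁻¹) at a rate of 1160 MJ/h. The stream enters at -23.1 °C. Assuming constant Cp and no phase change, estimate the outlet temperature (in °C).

Q = 1160 MJ/h = 19333 kJ/min
ΔT = Q/(ṁ·Cp) = 19333/(166×1.71) = 68.109 K
T_out = -23.1 + 68.109 = 45.009 °C

T_out = 45.0 °C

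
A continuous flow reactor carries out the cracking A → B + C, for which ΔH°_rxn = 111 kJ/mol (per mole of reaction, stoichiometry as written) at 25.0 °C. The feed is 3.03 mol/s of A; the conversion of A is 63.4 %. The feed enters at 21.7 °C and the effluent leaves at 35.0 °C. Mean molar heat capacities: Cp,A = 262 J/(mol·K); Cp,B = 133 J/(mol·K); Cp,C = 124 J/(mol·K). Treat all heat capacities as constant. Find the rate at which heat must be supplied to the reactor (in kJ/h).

Q_in = 805000 kJ/h

Extent of reaction ξ = 0.634 × 3.03 = 1.921 mol/s
Reaction term: ξ·ΔH°_rxn = 1.921 × 111 = 213.23 kJ/s
Sensible, feed 21.7→25 °C: 2.6197 kJ/s
Outlet flows (mol/s): A 1.109, B 1.921, C 1.921
Sensible, products 25→35.0 °C: 7.8425 kJ/s
Q = ΔH = 223.7 kJ/s = 223.7 kW
Heat supplied = 805300 kJ/h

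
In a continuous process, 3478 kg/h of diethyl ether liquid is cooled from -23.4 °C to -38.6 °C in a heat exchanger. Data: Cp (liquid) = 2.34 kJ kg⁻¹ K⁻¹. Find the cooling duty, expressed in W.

Q = ṁ·Cp·ΔT = 3478 × 2.34 × (-38.6 − -23.4) = -123710 kJ/h
Converting: 123710 / 3600 s = 34.363 kW
Cooling duty = 34363 W

Q_c = 34400 W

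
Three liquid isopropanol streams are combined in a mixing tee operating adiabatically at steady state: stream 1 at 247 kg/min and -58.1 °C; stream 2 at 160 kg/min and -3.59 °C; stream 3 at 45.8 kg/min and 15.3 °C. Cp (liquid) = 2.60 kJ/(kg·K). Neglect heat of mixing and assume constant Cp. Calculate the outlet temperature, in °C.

No heat crosses the boundary, so H_out = H_in.
T_out = Σ ṁᵢCp,ᵢTᵢ / Σ ṁᵢCp,ᵢ
      = -36983 / 1177.3 = -31.414 °C

T_out = -31.4 °C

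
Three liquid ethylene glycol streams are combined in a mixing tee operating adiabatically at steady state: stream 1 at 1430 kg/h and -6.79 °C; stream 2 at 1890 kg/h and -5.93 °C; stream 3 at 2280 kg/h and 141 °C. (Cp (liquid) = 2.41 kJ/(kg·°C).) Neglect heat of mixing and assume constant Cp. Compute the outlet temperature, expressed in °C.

Energy balance with Q = 0: Σ ṁᵢCp,ᵢ(T_out − Tᵢ) = 0
Σ ṁᵢCp,ᵢTᵢ = 1430×2.41×-6.79 + 1890×2.41×-5.93 + 2280×2.41×141 = 724360
Σ ṁᵢCp,ᵢ = 1430×2.41 + 1890×2.41 + 2280×2.41 = 13496
T_out = 724360 / 13496 = 53.672 °C

T_out = 53.7 °C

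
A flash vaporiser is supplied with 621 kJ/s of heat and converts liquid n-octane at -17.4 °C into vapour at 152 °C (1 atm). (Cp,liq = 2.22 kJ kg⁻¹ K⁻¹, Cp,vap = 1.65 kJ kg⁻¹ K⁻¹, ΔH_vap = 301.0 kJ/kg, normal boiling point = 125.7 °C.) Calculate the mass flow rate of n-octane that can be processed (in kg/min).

ṁ = 56.3 kg/min

Δh = 2.22×(125.7−-17.4) + 301.0 + 1.65×(152−125.7) = 662.08 kJ/kg
Q = 621 kJ/s = 621 kJ/s = 37260 kJ/min
ṁ = Q/Δh = 37260 / 662.08 = 56.277 kg/min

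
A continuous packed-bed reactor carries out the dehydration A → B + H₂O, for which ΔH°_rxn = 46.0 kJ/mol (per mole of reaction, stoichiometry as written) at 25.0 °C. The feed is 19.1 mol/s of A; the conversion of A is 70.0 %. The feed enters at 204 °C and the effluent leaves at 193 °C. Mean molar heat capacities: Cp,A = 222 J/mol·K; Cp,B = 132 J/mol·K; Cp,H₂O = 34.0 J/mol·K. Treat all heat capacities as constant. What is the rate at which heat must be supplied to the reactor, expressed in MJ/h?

Q_in = 1590 MJ/h

Extent of reaction ξ = 0.700 × 19.1 = 13.37 mol/s
Reaction term: ξ·ΔH°_rxn = 13.37 × 46.0 = 615.02 kJ/s
Sensible, feed 204→25 °C: -759 kJ/s
Outlet flows (mol/s): A 5.73, B 13.37, H₂O 13.37
Sensible, products 25→193 °C: 586.57 kJ/s
Q = ΔH = 442.59 kJ/s = 442.59 kW
Heat supplied = 1593.3 MJ/h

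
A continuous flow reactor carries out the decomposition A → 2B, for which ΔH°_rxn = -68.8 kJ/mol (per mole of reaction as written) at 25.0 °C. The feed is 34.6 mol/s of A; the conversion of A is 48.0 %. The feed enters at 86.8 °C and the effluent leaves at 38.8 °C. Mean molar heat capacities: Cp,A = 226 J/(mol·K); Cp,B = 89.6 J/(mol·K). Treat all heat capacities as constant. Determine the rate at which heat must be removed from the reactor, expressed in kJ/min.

Q_out = 91700 kJ/min

Extent of reaction ξ = 0.480 × 34.6 = 16.608 mol/s
Reaction term: ξ·ΔH°_rxn = 16.608 × -68.8 = -1142.6 kJ/s
Sensible, feed 86.8→25 °C: -483.25 kJ/s
Outlet flows (mol/s): A 17.992, B 33.216
Sensible, products 25→38.8 °C: 97.184 kJ/s
Q = ΔH = -1528.7 kJ/s = -1528.7 kW
Heat removed = 91722 kJ/min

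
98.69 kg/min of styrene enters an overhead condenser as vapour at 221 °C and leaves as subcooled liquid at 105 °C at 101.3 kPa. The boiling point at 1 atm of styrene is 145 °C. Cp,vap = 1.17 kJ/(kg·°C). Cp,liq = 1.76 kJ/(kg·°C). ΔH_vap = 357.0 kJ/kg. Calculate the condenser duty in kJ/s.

Q_c = 849 kJ/s

vapour 221→145 °C: -88.92 kJ/kg
condensation at 145 °C: -357 kJ/kg
liquid 145→105 °C: -70.4 kJ/kg
Δh = -88.92 + -357 + -70.4 = -516.32 kJ/kg
Q = ṁ·Δh = 98.69 kg/min × -516.32 kJ/kg = -50956 kJ/min
|Q| = 849.26 kW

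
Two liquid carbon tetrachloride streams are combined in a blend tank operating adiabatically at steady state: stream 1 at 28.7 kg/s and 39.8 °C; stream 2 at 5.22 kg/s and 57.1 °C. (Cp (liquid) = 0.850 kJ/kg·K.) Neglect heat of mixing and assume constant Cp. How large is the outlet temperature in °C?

T_out = 42.5 °C

Adiabatic, steady state ⇒ Σ ṁᵢCp,ᵢ(T_out − Tᵢ) = 0
Σ ṁᵢCp,ᵢTᵢ = 28.7×0.850×39.8 + 5.22×0.850×57.1 = 1224.3
Σ ṁᵢCp,ᵢ = 28.7×0.850 + 5.22×0.850 = 28.832
T_out = 1224.3 / 28.832 = 42.462 °C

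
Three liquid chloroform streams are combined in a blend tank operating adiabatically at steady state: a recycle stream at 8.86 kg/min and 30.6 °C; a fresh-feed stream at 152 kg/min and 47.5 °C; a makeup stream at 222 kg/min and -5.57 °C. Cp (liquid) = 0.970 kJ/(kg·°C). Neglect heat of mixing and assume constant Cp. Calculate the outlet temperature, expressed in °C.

No heat crosses the boundary, so H_out = H_in.
Σ ṁᵢCp,ᵢTᵢ = 8.86×0.970×30.6 + 152×0.970×47.5 + 222×0.970×-5.57 = 6066.9
Σ ṁᵢCp,ᵢ = 8.86×0.970 + 152×0.970 + 222×0.970 = 371.37
T_out = 6066.9 / 371.37 = 16.336 °C

T_out = 16.3 °C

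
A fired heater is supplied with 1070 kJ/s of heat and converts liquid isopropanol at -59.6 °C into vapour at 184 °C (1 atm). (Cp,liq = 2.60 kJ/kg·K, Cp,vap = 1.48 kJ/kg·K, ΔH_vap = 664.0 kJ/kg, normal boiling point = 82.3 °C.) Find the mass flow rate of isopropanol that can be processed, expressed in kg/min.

Δh = 2.60×(82.3−-59.6) + 664.0 + 1.48×(184−82.3) = 1183.5 kJ/kg
Q = 1070 kJ/s = 1070 kJ/s = 64200 kJ/min
ṁ = Q/Δh = 64200 / 1183.5 = 54.248 kg/min

ṁ = 54.2 kg/min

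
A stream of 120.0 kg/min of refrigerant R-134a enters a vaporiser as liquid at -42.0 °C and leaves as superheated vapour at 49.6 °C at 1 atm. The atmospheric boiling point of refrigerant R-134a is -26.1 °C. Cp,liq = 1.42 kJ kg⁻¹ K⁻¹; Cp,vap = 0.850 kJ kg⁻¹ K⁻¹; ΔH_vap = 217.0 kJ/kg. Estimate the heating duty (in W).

liquid -42.0→-26.1 °C: 22.578 kJ/kg
vaporisation at -26.1 °C: 217 kJ/kg
vapour -26.1→49.6 °C: 64.345 kJ/kg
Δh = 22.578 + 217 + 64.345 = 303.92 kJ/kg
Q = ṁ·Δh = 120.0 kg/min × 303.92 kJ/kg = 36471 kJ/min
|Q| = 607.85 kW = 607850 W

Q = 608000 W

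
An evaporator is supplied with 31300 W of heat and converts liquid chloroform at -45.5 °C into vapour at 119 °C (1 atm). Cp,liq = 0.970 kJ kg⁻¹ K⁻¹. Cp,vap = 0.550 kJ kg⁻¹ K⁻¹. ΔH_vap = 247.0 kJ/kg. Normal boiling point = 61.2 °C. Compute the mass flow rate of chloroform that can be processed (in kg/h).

ṁ = 295 kg/h

Δh = 0.970×(61.2−-45.5) + 247.0 + 0.550×(119−61.2) = 382.29 kJ/kg
Q = 31300 W = 31.3 kJ/s = 112680 kJ/h
ṁ = Q/Δh = 112680 / 382.29 = 294.75 kg/h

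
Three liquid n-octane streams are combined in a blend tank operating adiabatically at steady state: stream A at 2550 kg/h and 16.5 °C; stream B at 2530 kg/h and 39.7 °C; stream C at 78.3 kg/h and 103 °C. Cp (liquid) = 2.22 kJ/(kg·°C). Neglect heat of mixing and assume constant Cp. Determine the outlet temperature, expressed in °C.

No heat crosses the boundary, so H_out = H_in.
T_out = Σ ṁᵢCp,ᵢTᵢ / Σ ṁᵢCp,ᵢ
      = 334290 / 11451 = 29.192 °C

T_out = 29.2 °C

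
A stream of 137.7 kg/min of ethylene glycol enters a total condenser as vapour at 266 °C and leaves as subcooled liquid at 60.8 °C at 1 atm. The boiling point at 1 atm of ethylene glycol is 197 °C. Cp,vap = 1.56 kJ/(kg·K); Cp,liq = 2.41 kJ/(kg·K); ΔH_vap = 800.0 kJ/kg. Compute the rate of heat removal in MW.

Q_c = 2.84 MW

vapour 266→197 °C: -107.64 kJ/kg
condensation at 197 °C: -800 kJ/kg
liquid 197→60.8 °C: -328.24 kJ/kg
Δh = -107.64 + -800 + -328.24 = -1235.9 kJ/kg
Q = ṁ·Δh = 137.7 kg/min × -1235.9 kJ/kg = -170180 kJ/min
|Q| = 2836.3 kW = 2.8363 MW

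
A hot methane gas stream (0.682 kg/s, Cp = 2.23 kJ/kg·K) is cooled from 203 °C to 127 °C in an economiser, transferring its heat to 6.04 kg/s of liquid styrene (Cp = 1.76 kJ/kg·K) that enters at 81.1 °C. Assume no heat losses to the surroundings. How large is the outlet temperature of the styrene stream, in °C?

Heat released by hot stream: Q = 0.682 × 2.23 × (203 − 127) = 115.59 kJ/s
Energy balance on cold side (adiabatic exchanger): Q = ṁ_c·Cp_c·(T_c,out − T_c,in)
T_c,out = 81.1 + 115.59/(6.04 × 1.76) = 91.973 °C

T_c,out = 92.0 °C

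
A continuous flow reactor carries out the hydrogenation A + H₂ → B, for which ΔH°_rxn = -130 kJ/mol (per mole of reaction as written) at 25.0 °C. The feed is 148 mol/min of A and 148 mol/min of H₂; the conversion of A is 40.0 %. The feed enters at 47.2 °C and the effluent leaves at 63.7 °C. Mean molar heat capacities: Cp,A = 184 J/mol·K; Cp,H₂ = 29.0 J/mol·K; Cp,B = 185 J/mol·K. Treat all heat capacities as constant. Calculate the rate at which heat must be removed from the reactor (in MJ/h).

Extent of reaction ξ = 0.400 × 148 = 59.2 mol/min
Reaction term: ξ·ΔH°_rxn = 59.2 × -130 = -7696 kJ/min
Sensible, feed 47.2→25 °C: -699.83 kJ/min
Outlet flows (mol/min): A 88.8, H₂ 88.8, B 59.2
Sensible, products 25→63.7 °C: 1155.8 kJ/min
Q = ΔH = -7240 kJ/min = -120.67 kW
Heat removed = 434.4 MJ/h

Q_out = 434 MJ/h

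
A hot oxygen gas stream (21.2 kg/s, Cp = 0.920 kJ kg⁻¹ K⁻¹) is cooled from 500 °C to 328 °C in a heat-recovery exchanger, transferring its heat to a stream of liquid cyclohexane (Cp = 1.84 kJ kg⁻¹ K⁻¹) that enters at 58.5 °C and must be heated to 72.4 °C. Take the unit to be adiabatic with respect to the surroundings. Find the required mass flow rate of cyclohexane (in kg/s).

ṁ_c = 131 kg/s

Heat released by hot stream: Q = 21.2 × 0.920 × (500 − 328) = 3354.7 kJ/s
Energy balance on cold side (adiabatic exchanger): Q = ṁ_c·Cp_c·(T_c,out − T_c,in)
ṁ_c = 3354.7 / [1.84 × (72.4 − 58.5)] = 131.17 kg/s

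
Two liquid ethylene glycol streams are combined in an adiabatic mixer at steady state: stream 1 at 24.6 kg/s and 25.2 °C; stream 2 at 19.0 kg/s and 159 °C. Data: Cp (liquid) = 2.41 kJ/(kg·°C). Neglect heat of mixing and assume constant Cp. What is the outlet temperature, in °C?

Adiabatic, steady state ⇒ Σ ṁᵢCp,ᵢ(T_out − Tᵢ) = 0
Σ ṁᵢCp,ᵢTᵢ = 24.6×2.41×25.2 + 19.0×2.41×159 = 8774.6
Σ ṁᵢCp,ᵢ = 24.6×2.41 + 19.0×2.41 = 105.08
T_out = 8774.6 / 105.08 = 83.507 °C

T_out = 83.5 °C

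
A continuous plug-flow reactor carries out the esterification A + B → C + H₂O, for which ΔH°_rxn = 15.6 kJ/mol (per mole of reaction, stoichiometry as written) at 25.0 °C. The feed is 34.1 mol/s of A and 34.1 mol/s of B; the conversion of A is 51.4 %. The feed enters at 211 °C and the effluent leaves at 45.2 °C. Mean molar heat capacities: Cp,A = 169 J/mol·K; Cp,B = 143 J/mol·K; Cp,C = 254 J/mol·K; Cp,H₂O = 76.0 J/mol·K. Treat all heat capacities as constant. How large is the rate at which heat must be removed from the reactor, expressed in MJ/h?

Q_out = 5340 MJ/h

Extent of reaction ξ = 0.514 × 34.1 = 17.527 mol/s
Reaction term: ξ·ΔH°_rxn = 17.527 × 15.6 = 273.43 kJ/s
Sensible, feed 211→25 °C: -1978.9 kJ/s
Outlet flows (mol/s): A 16.573, B 16.573, C 17.527, H₂O 17.527
Sensible, products 25→45.2 °C: 221.28 kJ/s
Q = ΔH = -1484.2 kJ/s = -1484.2 kW
Heat removed = 5343 MJ/h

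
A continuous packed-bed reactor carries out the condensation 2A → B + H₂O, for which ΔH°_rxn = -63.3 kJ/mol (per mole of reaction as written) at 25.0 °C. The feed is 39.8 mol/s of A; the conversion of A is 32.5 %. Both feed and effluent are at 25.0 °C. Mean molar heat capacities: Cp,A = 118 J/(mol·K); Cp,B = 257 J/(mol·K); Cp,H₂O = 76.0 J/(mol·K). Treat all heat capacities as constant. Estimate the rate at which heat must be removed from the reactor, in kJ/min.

Q_out = 24600 kJ/min

Extent of reaction ξ = 0.325 × 39.8 / 2 = 6.4675 mol/s
Reaction term: ξ·ΔH°_rxn = 6.4675 × -63.3 = -409.39 kJ/s
Q = ΔH = -409.39 kJ/s = -409.39 kW
Heat removed = 24564 kJ/min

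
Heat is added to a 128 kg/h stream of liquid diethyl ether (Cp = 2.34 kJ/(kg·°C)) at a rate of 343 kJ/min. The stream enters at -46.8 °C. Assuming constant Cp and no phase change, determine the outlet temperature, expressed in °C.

T_out = 21.9 °C

Q = 343 kJ/min = 20580 kJ/h
ΔT = Q/(ṁ·Cp) = 20580/(128×2.34) = 68.71 K
T_out = -46.8 + 68.71 = 21.91 °C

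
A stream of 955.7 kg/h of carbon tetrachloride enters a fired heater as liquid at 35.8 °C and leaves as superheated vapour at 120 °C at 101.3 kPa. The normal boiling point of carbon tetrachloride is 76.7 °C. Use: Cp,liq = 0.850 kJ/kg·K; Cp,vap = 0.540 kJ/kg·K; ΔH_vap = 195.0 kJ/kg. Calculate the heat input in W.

liquid 35.8→76.7 °C: 34.765 kJ/kg
vaporisation at 76.7 °C: 195 kJ/kg
vapour 76.7→120 °C: 23.382 kJ/kg
Δh = 34.765 + 195 + 23.382 = 253.15 kJ/kg
Q = ṁ·Δh = 955.7 kg/h × 253.15 kJ/kg = 241930 kJ/h
|Q| = 67.203 kW = 67203 W

Q = 67200 W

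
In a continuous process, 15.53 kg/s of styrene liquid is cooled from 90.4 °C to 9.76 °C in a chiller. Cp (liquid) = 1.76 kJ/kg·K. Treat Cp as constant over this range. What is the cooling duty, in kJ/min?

Q = ṁ·Cp·ΔT = 15.53 × 1.76 × (9.76 − 90.4) = -2204.1 kJ/s
Cooling duty = 132250 kJ/min

Q_c = 132000 kJ/min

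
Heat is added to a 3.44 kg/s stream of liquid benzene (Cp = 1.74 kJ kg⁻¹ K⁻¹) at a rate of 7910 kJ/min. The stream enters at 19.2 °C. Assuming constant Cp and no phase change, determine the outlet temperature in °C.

T_out = 41.2 °C

Q = 7910 kJ/min = 131.83 kJ/s
ΔT = Q/(ṁ·Cp) = 131.83/(3.44×1.74) = 22.025 K
T_out = 19.2 + 22.025 = 41.225 °C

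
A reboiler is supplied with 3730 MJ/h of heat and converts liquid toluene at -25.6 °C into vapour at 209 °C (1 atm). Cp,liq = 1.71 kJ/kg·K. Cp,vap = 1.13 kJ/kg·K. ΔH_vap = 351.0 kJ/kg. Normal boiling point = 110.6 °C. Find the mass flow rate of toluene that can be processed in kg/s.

Δh = 1.71×(110.6−-25.6) + 351.0 + 1.13×(209−110.6) = 695.09 kJ/kg
Q = 3730 MJ/h = 1036.1 kJ/s = 1036.1 kJ/s
ṁ = Q/Δh = 1036.1 / 695.09 = 1.4906 kg/s

ṁ = 1.49 kg/s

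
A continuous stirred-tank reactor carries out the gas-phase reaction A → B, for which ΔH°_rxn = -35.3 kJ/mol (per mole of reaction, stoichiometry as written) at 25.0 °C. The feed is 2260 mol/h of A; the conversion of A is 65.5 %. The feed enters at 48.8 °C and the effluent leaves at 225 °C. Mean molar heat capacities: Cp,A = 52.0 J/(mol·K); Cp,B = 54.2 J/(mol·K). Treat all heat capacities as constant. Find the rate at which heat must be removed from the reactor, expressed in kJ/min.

Q_out = 515 kJ/min

Extent of reaction ξ = 0.655 × 2260 = 1480.3 mol/h
Reaction term: ξ·ΔH°_rxn = 1480.3 × -35.3 = -52255 kJ/h
Sensible, feed 48.8→25 °C: -2797 kJ/h
Outlet flows (mol/h): A 779.7, B 1480.3
Sensible, products 25→225 °C: 24155 kJ/h
Q = ΔH = -30896 kJ/h = -8.5823 kW
Heat removed = 514.94 kJ/min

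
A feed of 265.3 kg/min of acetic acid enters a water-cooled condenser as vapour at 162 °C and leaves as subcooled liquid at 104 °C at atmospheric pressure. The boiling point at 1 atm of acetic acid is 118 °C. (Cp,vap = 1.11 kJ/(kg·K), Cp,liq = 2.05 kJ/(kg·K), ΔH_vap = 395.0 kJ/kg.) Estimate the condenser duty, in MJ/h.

vapour 162→118 °C: -48.84 kJ/kg
condensation at 118 °C: -395 kJ/kg
liquid 118→104 °C: -28.7 kJ/kg
Δh = -48.84 + -395 + -28.7 = -472.54 kJ/kg
Q = ṁ·Δh = 265.3 kg/min × -472.54 kJ/kg = -125360 kJ/min
|Q| = 2089.4 kW = 7521.9 MJ/h

Q_c = 7520 MJ/h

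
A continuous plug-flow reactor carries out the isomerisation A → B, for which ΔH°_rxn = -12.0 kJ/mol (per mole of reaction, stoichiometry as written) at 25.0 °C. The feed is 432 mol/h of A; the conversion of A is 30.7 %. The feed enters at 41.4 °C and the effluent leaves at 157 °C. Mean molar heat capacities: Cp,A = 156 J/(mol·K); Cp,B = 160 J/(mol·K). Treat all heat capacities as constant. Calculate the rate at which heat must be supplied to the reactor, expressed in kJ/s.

Extent of reaction ξ = 0.307 × 432 = 132.62 mol/h
Reaction term: ξ·ΔH°_rxn = 132.62 × -12.0 = -1591.5 kJ/h
Sensible, feed 41.4→25 °C: -1105.2 kJ/h
Outlet flows (mol/h): A 299.38, B 132.62
Sensible, products 25→157 °C: 8965.8 kJ/h
Q = ΔH = 6269.1 kJ/h = 1.7414 kW
Heat supplied = 1.7414 kJ/s

Q_in = 1.74 kJ/s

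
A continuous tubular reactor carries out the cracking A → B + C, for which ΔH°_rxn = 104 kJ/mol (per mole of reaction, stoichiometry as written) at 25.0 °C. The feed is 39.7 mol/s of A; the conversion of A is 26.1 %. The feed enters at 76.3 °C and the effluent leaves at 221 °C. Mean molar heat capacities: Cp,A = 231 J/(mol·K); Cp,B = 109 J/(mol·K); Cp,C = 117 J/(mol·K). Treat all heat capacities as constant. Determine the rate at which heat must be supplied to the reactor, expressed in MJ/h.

Extent of reaction ξ = 0.261 × 39.7 = 10.362 mol/s
Reaction term: ξ·ΔH°_rxn = 10.362 × 104 = 1077.6 kJ/s
Sensible, feed 76.3→25 °C: -470.46 kJ/s
Outlet flows (mol/s): A 29.338, B 10.362, C 10.362
Sensible, products 25→221 °C: 1787.3 kJ/s
Q = ΔH = 2394.5 kJ/s = 2394.5 kW
Heat supplied = 8620.1 MJ/h

Q_in = 8620 MJ/h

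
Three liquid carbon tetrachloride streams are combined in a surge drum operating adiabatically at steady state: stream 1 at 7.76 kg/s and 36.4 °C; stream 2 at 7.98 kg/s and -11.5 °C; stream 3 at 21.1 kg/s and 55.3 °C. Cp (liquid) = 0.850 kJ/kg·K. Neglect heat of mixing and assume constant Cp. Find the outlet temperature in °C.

T_out = 36.8 °C

Energy balance with Q = 0: Σ ṁᵢCp,ᵢ(T_out − Tᵢ) = 0
Σ ṁᵢCp,ᵢTᵢ = 7.76×0.850×36.4 + 7.98×0.850×-11.5 + 21.1×0.850×55.3 = 1153.9
Σ ṁᵢCp,ᵢ = 7.76×0.850 + 7.98×0.850 + 21.1×0.850 = 31.314
T_out = 1153.9 / 31.314 = 36.849 °C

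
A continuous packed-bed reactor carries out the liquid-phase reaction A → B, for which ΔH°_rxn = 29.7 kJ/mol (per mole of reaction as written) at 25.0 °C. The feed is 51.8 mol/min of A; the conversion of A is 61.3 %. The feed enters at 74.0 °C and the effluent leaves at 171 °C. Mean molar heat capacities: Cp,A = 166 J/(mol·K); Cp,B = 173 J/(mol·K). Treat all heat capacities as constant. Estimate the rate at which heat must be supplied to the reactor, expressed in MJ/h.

Q_in = 109 MJ/h

Extent of reaction ξ = 0.613 × 51.8 = 31.753 mol/min
Reaction term: ξ·ΔH°_rxn = 31.753 × 29.7 = 943.08 kJ/min
Sensible, feed 74.0→25 °C: -421.34 kJ/min
Outlet flows (mol/min): A 20.047, B 31.753
Sensible, products 25→171 °C: 1287.9 kJ/min
Q = ΔH = 1809.6 kJ/min = 30.16 kW
Heat supplied = 108.58 MJ/h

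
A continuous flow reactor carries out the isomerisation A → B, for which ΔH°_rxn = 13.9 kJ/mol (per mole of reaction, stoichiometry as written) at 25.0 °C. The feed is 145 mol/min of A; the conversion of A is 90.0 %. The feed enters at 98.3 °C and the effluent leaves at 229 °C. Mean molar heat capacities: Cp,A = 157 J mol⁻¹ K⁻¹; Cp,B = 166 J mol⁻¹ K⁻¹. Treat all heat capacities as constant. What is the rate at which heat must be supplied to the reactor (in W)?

Extent of reaction ξ = 0.900 × 145 = 130.5 mol/min
Reaction term: ξ·ΔH°_rxn = 130.5 × 13.9 = 1814 kJ/min
Sensible, feed 98.3→25 °C: -1668.7 kJ/min
Outlet flows (mol/min): A 14.5, B 130.5
Sensible, products 25→229 °C: 4883.7 kJ/min
Q = ΔH = 5028.9 kJ/min = 83.816 kW
Heat supplied = 83816 W

Q_in = 83800 W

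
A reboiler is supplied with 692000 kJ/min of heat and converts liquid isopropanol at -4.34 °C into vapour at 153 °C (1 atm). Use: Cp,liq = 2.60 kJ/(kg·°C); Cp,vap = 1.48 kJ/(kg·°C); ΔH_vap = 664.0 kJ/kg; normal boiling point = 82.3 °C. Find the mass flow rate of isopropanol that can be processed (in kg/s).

ṁ = 11.6 kg/s

Δh = 2.60×(82.3−-4.34) + 664.0 + 1.48×(153−82.3) = 993.9 kJ/kg
Q = 692000 kJ/min = 11533 kJ/s = 11533 kJ/s
ṁ = Q/Δh = 11533 / 993.9 = 11.604 kg/s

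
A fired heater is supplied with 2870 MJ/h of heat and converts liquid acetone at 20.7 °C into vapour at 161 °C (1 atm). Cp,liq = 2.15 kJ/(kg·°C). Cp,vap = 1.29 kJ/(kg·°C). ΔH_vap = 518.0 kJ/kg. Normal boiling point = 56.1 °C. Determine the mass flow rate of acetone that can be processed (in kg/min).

Δh = 2.15×(56.1−20.7) + 518.0 + 1.29×(161−56.1) = 729.43 kJ/kg
Q = 2870 MJ/h = 797.22 kJ/s = 47833 kJ/min
ṁ = Q/Δh = 47833 / 729.43 = 65.576 kg/min

ṁ = 65.6 kg/min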